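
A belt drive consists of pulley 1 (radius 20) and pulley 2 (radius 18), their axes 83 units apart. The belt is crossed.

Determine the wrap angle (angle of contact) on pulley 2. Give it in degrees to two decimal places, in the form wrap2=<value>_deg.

wrap2=234.49_deg

crossed belt: β = asin((r1+r2)/C) = asin(38/83) = 27.2473°
wrap1 = wrap2 = π + 2β = 234.4945°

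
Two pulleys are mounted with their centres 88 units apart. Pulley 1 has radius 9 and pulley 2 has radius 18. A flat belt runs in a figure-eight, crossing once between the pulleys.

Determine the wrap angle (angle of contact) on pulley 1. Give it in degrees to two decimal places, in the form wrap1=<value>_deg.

wrap1=215.74_deg

crossed belt: β = asin((r1+r2)/C) = asin(27/88) = 17.8676°
wrap1 = wrap2 = π + 2β = 215.7352°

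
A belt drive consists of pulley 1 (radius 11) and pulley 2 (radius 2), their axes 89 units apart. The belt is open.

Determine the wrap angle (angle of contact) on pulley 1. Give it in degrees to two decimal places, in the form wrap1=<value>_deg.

open belt: β = asin((r2−r1)/C) = asin(-9/89) = -5.8039°
wrap1 = π − 2β = 191.6078°
wrap2 = π + 2β = 168.3922°

wrap1=191.61_deg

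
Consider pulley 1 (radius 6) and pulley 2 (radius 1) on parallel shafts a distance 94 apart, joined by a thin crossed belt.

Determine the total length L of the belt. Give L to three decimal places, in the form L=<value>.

L=210.513

crossed belt: β = asin((r1+r2)/C) = asin(7/94) = 4.2707°
wrap1 = wrap2 = π + 2β = 188.5413°
tangent length = C·cosβ = 93.7390
L = (r1+r2)·wrap + 2·C·cosβ = 7·3.2907 + 2·93.7390 = 210.5127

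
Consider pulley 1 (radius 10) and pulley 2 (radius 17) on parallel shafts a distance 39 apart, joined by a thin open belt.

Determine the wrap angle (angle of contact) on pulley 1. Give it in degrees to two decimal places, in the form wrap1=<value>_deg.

open belt: β = asin((r2−r1)/C) = asin(7/39) = 10.3399°
wrap1 = π − 2β = 159.3202°
wrap2 = π + 2β = 200.6798°

wrap1=159.32_deg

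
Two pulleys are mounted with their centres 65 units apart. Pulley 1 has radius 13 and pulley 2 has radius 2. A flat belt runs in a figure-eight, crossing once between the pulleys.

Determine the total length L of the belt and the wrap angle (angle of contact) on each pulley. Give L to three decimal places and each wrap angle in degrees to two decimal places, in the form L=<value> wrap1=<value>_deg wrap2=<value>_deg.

L=180.601 wrap1=206.68_deg wrap2=206.68_deg

crossed belt: β = asin((r1+r2)/C) = asin(15/65) = 13.3424°
wrap1 = wrap2 = π + 2β = 206.6847°
tangent length = C·cosβ = 63.2456
L = (r1+r2)·wrap + 2·C·cosβ = 15·3.6073 + 2·63.2456 = 180.6010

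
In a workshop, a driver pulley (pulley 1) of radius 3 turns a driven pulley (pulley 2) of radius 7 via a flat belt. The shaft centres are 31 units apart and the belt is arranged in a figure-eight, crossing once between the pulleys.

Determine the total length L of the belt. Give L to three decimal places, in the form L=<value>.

crossed belt: β = asin((r1+r2)/C) = asin(10/31) = 18.8191°
wrap1 = wrap2 = π + 2β = 217.6381°
tangent length = C·cosβ = 29.3428
L = (r1+r2)·wrap + 2·C·cosβ = 10·3.7985 + 2·29.3428 = 96.6706

L=96.671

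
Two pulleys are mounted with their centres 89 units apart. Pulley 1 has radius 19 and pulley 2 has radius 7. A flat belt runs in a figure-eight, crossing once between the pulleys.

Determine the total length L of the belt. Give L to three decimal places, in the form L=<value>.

L=267.332

crossed belt: β = asin((r1+r2)/C) = asin(26/89) = 16.9858°
wrap1 = wrap2 = π + 2β = 213.9716°
tangent length = C·cosβ = 85.1176
L = (r1+r2)·wrap + 2·C·cosβ = 26·3.7345 + 2·85.1176 = 267.3324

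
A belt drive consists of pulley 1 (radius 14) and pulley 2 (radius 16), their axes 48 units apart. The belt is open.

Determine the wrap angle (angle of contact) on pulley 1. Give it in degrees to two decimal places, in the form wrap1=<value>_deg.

open belt: β = asin((r2−r1)/C) = asin(2/48) = 2.3880°
wrap1 = π − 2β = 175.2240°
wrap2 = π + 2β = 184.7760°

wrap1=175.22_deg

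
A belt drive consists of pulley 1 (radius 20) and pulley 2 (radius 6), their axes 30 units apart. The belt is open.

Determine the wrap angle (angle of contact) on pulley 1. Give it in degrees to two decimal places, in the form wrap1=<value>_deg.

open belt: β = asin((r2−r1)/C) = asin(-14/30) = -27.8181°
wrap1 = π − 2β = 235.6363°
wrap2 = π + 2β = 124.3637°

wrap1=235.64_deg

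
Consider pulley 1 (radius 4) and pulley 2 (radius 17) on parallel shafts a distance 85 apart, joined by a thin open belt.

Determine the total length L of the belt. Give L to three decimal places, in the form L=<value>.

open belt: β = asin((r2−r1)/C) = asin(13/85) = 8.7974°
wrap1 = π − 2β = 162.4052°
wrap2 = π + 2β = 197.5948°
tangent length = C·cosβ = 84.0000
L = r1·wrap1 + r2·wrap2 + 2·C·cosβ = 4·2.8345 + 17·3.4487 + 2·84.0000 = 237.9656

L=237.966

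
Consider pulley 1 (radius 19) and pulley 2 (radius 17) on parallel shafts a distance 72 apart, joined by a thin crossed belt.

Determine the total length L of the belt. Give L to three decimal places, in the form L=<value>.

crossed belt: β = asin((r1+r2)/C) = asin(36/72) = 30.0000°
wrap1 = wrap2 = π + 2β = 240.0000°
tangent length = C·cosβ = 62.3538
L = (r1+r2)·wrap + 2·C·cosβ = 36·4.1888 + 2·62.3538 = 275.5041

L=275.504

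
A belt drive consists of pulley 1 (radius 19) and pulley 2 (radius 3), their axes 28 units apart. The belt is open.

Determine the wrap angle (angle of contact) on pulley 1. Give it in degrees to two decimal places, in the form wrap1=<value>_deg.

wrap1=249.70_deg

open belt: β = asin((r2−r1)/C) = asin(-16/28) = -34.8499°
wrap1 = π − 2β = 249.6998°
wrap2 = π + 2β = 110.3002°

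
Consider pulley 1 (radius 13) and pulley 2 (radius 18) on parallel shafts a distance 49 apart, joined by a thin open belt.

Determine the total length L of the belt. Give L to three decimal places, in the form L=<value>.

L=195.900

open belt: β = asin((r2−r1)/C) = asin(5/49) = 5.8567°
wrap1 = π − 2β = 168.2866°
wrap2 = π + 2β = 191.7134°
tangent length = C·cosβ = 48.7442
L = r1·wrap1 + r2·wrap2 + 2·C·cosβ = 13·2.9372 + 18·3.3460 + 2·48.7442 = 195.9000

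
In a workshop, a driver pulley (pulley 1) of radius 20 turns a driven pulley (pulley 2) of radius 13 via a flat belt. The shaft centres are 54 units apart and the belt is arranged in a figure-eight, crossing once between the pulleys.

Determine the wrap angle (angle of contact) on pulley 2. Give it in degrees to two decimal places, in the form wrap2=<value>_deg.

crossed belt: β = asin((r1+r2)/C) = asin(33/54) = 37.6699°
wrap1 = wrap2 = π + 2β = 255.3398°

wrap2=255.34_deg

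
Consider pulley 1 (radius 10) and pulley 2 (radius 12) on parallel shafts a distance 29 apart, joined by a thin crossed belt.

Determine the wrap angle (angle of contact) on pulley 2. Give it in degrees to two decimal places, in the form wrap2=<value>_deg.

wrap2=278.69_deg

crossed belt: β = asin((r1+r2)/C) = asin(22/29) = 49.3428°
wrap1 = wrap2 = π + 2β = 278.6855°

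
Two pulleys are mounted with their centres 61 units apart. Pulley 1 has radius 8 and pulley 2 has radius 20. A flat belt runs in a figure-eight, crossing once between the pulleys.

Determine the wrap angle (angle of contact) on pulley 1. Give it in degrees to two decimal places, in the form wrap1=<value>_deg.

crossed belt: β = asin((r1+r2)/C) = asin(28/61) = 27.3237°
wrap1 = wrap2 = π + 2β = 234.6473°

wrap1=234.65_deg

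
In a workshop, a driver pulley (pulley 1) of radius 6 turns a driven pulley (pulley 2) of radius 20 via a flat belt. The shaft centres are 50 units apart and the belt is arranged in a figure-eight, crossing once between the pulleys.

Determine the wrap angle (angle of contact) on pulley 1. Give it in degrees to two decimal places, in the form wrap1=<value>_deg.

crossed belt: β = asin((r1+r2)/C) = asin(26/50) = 31.3323°
wrap1 = wrap2 = π + 2β = 242.6645°

wrap1=242.66_deg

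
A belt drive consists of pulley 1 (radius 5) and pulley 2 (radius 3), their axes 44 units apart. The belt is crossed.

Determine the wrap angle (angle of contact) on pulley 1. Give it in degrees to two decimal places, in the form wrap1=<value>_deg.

crossed belt: β = asin((r1+r2)/C) = asin(8/44) = 10.4757°
wrap1 = wrap2 = π + 2β = 200.9514°

wrap1=200.95_deg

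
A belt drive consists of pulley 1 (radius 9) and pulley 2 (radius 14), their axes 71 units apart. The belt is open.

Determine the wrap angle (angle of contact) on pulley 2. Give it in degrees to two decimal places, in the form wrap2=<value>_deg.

wrap2=188.08_deg

open belt: β = asin((r2−r1)/C) = asin(5/71) = 4.0383°
wrap1 = π − 2β = 171.9235°
wrap2 = π + 2β = 188.0765°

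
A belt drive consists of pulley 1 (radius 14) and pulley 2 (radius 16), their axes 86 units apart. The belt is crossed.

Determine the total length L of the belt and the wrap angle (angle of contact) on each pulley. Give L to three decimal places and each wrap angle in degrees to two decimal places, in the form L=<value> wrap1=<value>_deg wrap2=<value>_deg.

L=276.823 wrap1=220.83_deg wrap2=220.83_deg

crossed belt: β = asin((r1+r2)/C) = asin(30/86) = 20.4162°
wrap1 = wrap2 = π + 2β = 220.8324°
tangent length = C·cosβ = 80.5978
L = (r1+r2)·wrap + 2·C·cosβ = 30·3.8543 + 2·80.5978 = 276.8231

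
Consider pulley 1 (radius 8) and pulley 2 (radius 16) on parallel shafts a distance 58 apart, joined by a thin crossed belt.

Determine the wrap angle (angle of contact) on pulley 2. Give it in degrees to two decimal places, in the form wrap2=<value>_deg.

crossed belt: β = asin((r1+r2)/C) = asin(24/58) = 24.4433°
wrap1 = wrap2 = π + 2β = 228.8867°

wrap2=228.89_deg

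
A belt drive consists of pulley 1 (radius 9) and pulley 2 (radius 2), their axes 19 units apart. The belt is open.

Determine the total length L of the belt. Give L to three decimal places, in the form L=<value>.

L=75.167

open belt: β = asin((r2−r1)/C) = asin(-7/19) = -21.6183°
wrap1 = π − 2β = 223.2365°
wrap2 = π + 2β = 136.7635°
tangent length = C·cosβ = 17.6635
L = r1·wrap1 + r2·wrap2 + 2·C·cosβ = 9·3.8962 + 2·2.3870 + 2·17.6635 = 75.1669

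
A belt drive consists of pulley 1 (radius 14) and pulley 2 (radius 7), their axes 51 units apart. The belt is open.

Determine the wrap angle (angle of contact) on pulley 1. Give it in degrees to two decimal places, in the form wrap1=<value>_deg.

open belt: β = asin((r2−r1)/C) = asin(-7/51) = -7.8890°
wrap1 = π − 2β = 195.7781°
wrap2 = π + 2β = 164.2219°

wrap1=195.78_deg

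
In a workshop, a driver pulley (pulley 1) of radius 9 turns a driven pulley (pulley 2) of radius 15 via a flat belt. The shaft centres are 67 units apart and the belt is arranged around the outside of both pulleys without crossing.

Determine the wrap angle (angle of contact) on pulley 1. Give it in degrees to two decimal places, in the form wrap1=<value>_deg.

open belt: β = asin((r2−r1)/C) = asin(6/67) = 5.1378°
wrap1 = π − 2β = 169.7243°
wrap2 = π + 2β = 190.2757°

wrap1=169.72_deg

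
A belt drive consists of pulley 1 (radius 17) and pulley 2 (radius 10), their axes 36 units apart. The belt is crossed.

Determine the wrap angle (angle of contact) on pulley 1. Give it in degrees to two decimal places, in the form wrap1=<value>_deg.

wrap1=277.18_deg

crossed belt: β = asin((r1+r2)/C) = asin(27/36) = 48.5904°
wrap1 = wrap2 = π + 2β = 277.1808°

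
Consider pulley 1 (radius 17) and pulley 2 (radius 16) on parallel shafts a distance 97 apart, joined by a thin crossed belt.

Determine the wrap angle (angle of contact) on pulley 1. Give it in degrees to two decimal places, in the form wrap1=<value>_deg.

wrap1=219.78_deg

crossed belt: β = asin((r1+r2)/C) = asin(33/97) = 19.8894°
wrap1 = wrap2 = π + 2β = 219.7789°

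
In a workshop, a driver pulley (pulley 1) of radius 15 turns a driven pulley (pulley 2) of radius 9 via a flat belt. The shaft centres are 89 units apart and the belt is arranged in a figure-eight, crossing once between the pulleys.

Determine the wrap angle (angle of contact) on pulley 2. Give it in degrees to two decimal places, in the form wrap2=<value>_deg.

crossed belt: β = asin((r1+r2)/C) = asin(24/89) = 15.6442°
wrap1 = wrap2 = π + 2β = 211.2884°

wrap2=211.29_deg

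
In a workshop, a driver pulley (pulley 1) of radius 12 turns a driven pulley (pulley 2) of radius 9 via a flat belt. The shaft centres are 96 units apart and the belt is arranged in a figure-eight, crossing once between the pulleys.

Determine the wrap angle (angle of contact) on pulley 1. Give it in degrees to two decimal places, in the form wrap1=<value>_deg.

crossed belt: β = asin((r1+r2)/C) = asin(21/96) = 12.6356°
wrap1 = wrap2 = π + 2β = 205.2713°

wrap1=205.27_deg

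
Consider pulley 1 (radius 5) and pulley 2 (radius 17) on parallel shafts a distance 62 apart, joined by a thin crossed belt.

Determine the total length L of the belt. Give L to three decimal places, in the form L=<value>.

crossed belt: β = asin((r1+r2)/C) = asin(22/62) = 20.7836°
wrap1 = wrap2 = π + 2β = 221.5671°
tangent length = C·cosβ = 57.9655
L = (r1+r2)·wrap + 2·C·cosβ = 22·3.8671 + 2·57.9655 = 201.0067

L=201.007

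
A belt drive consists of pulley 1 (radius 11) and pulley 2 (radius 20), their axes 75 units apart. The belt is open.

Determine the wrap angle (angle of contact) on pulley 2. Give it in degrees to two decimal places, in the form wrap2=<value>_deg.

open belt: β = asin((r2−r1)/C) = asin(9/75) = 6.8921°
wrap1 = π − 2β = 166.2158°
wrap2 = π + 2β = 193.7842°

wrap2=193.78_deg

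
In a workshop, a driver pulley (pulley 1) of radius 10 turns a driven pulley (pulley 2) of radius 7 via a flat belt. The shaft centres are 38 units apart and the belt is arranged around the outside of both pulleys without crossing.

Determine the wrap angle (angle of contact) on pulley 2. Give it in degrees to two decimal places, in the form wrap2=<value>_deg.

wrap2=170.94_deg

open belt: β = asin((r2−r1)/C) = asin(-3/38) = -4.5281°
wrap1 = π − 2β = 189.0561°
wrap2 = π + 2β = 170.9439°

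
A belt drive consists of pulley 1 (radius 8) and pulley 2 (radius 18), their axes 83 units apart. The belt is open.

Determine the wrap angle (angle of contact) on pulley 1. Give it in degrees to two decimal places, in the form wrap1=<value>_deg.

open belt: β = asin((r2−r1)/C) = asin(10/83) = 6.9199°
wrap1 = π − 2β = 166.1602°
wrap2 = π + 2β = 193.8398°

wrap1=166.16_deg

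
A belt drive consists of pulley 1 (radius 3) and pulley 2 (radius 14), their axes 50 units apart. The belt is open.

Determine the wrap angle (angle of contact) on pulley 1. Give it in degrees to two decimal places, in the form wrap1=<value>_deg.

wrap1=154.58_deg

open belt: β = asin((r2−r1)/C) = asin(11/50) = 12.7090°
wrap1 = π − 2β = 154.5819°
wrap2 = π + 2β = 205.4181°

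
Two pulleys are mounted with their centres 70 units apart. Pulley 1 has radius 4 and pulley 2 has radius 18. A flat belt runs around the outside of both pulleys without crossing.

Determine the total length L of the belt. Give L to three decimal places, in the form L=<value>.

open belt: β = asin((r2−r1)/C) = asin(14/70) = 11.5370°
wrap1 = π − 2β = 156.9261°
wrap2 = π + 2β = 203.0739°
tangent length = C·cosβ = 68.5857
L = r1·wrap1 + r2·wrap2 + 2·C·cosβ = 4·2.7389 + 18·3.5443 + 2·68.5857 = 211.9245

L=211.924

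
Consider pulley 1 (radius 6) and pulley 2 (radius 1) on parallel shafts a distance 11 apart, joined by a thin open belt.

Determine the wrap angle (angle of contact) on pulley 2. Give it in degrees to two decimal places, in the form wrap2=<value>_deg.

wrap2=125.93_deg

open belt: β = asin((r2−r1)/C) = asin(-5/11) = -27.0357°
wrap1 = π − 2β = 234.0714°
wrap2 = π + 2β = 125.9286°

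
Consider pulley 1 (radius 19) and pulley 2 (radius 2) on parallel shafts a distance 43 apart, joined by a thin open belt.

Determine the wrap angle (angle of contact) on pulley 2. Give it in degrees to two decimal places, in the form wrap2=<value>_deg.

open belt: β = asin((r2−r1)/C) = asin(-17/43) = -23.2877°
wrap1 = π − 2β = 226.5755°
wrap2 = π + 2β = 133.4245°

wrap2=133.42_deg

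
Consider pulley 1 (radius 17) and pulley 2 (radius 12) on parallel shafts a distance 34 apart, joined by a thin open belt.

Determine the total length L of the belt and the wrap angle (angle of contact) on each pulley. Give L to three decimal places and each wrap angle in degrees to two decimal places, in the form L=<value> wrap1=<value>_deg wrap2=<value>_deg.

open belt: β = asin((r2−r1)/C) = asin(-5/34) = -8.4565°
wrap1 = π − 2β = 196.9130°
wrap2 = π + 2β = 163.0870°
tangent length = C·cosβ = 33.6303
L = r1·wrap1 + r2·wrap2 + 2·C·cosβ = 17·3.4368 + 12·2.8464 + 2·33.6303 = 159.8428

L=159.843 wrap1=196.91_deg wrap2=163.09_deg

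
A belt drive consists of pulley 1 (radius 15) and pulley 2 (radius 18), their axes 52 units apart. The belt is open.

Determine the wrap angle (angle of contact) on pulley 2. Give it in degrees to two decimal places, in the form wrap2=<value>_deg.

open belt: β = asin((r2−r1)/C) = asin(3/52) = 3.3074°
wrap1 = π − 2β = 173.3853°
wrap2 = π + 2β = 186.6147°

wrap2=186.61_deg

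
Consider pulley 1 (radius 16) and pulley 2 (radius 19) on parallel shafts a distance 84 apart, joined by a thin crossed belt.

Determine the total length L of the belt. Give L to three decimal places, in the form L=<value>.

L=292.762

crossed belt: β = asin((r1+r2)/C) = asin(35/84) = 24.6243°
wrap1 = wrap2 = π + 2β = 229.2486°
tangent length = C·cosβ = 76.3610
L = (r1+r2)·wrap + 2·C·cosβ = 35·4.0011 + 2·76.3610 = 292.7620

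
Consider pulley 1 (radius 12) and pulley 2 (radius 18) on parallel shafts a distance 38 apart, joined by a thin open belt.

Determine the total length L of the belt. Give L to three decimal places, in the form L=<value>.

L=171.197

open belt: β = asin((r2−r1)/C) = asin(6/38) = 9.0847°
wrap1 = π − 2β = 161.8306°
wrap2 = π + 2β = 198.1694°
tangent length = C·cosβ = 37.5233
L = r1·wrap1 + r2·wrap2 + 2·C·cosβ = 12·2.8245 + 18·3.4587 + 2·37.5233 = 171.1971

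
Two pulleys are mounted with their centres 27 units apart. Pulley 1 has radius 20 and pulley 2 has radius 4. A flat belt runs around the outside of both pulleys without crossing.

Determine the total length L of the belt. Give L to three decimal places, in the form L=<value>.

open belt: β = asin((r2−r1)/C) = asin(-16/27) = -36.3412°
wrap1 = π − 2β = 252.6824°
wrap2 = π + 2β = 107.3176°
tangent length = C·cosβ = 21.7486
L = r1·wrap1 + r2·wrap2 + 2·C·cosβ = 20·4.4101 + 4·1.8730 + 2·21.7486 = 139.1921

L=139.192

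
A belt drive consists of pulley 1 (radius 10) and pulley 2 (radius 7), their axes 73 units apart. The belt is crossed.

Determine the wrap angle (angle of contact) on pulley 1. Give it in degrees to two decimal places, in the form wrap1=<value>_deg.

wrap1=206.93_deg

crossed belt: β = asin((r1+r2)/C) = asin(17/73) = 13.4665°
wrap1 = wrap2 = π + 2β = 206.9330°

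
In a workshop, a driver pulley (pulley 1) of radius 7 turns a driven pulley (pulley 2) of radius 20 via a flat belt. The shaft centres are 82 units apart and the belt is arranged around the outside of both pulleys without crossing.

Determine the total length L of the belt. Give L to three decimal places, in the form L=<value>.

L=250.888

open belt: β = asin((r2−r1)/C) = asin(13/82) = 9.1220°
wrap1 = π − 2β = 161.7561°
wrap2 = π + 2β = 198.2439°
tangent length = C·cosβ = 80.9630
L = r1·wrap1 + r2·wrap2 + 2·C·cosβ = 7·2.8232 + 20·3.4600 + 2·80.9630 = 250.8883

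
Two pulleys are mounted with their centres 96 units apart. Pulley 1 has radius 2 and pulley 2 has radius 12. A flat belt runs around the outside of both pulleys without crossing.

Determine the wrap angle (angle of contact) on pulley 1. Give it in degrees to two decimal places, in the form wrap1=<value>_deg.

open belt: β = asin((r2−r1)/C) = asin(10/96) = 5.9792°
wrap1 = π − 2β = 168.0417°
wrap2 = π + 2β = 191.9583°

wrap1=168.04_deg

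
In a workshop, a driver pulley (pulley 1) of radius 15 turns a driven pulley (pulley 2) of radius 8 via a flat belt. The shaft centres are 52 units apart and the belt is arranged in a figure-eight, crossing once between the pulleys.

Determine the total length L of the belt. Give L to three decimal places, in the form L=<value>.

crossed belt: β = asin((r1+r2)/C) = asin(23/52) = 26.2512°
wrap1 = wrap2 = π + 2β = 232.5024°
tangent length = C·cosβ = 46.6369
L = (r1+r2)·wrap + 2·C·cosβ = 23·4.0579 + 2·46.6369 = 186.6062

L=186.606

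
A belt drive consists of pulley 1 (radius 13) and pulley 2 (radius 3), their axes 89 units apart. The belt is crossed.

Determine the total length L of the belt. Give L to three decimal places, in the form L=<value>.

crossed belt: β = asin((r1+r2)/C) = asin(16/89) = 10.3567°
wrap1 = wrap2 = π + 2β = 200.7133°
tangent length = C·cosβ = 87.5500
L = (r1+r2)·wrap + 2·C·cosβ = 16·3.5031 + 2·87.5500 = 231.1497

L=231.150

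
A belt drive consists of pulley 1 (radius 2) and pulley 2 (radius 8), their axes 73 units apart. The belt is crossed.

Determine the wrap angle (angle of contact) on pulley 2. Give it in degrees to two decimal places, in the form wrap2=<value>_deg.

crossed belt: β = asin((r1+r2)/C) = asin(10/73) = 7.8735°
wrap1 = wrap2 = π + 2β = 195.7470°

wrap2=195.75_deg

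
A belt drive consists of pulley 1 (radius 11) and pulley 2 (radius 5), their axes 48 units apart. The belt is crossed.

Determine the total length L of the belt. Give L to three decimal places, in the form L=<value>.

L=151.650

crossed belt: β = asin((r1+r2)/C) = asin(16/48) = 19.4712°
wrap1 = wrap2 = π + 2β = 218.9424°
tangent length = C·cosβ = 45.2548
L = (r1+r2)·wrap + 2·C·cosβ = 16·3.8213 + 2·45.2548 = 151.6499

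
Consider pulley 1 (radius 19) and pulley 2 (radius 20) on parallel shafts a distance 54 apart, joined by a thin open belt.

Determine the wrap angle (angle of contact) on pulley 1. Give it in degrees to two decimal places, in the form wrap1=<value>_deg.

wrap1=177.88_deg

open belt: β = asin((r2−r1)/C) = asin(1/54) = 1.0611°
wrap1 = π − 2β = 177.8778°
wrap2 = π + 2β = 182.1222°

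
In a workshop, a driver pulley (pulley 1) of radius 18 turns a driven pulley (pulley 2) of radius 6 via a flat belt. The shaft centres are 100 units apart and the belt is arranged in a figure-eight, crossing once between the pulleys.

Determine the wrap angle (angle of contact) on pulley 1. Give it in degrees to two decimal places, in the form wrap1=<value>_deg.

crossed belt: β = asin((r1+r2)/C) = asin(24/100) = 13.8865°
wrap1 = wrap2 = π + 2β = 207.7731°

wrap1=207.77_deg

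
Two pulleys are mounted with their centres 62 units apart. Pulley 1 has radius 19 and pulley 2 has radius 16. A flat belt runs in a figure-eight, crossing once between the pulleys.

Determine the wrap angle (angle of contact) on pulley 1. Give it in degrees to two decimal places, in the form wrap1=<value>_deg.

wrap1=248.74_deg

crossed belt: β = asin((r1+r2)/C) = asin(35/62) = 34.3687°
wrap1 = wrap2 = π + 2β = 248.7374°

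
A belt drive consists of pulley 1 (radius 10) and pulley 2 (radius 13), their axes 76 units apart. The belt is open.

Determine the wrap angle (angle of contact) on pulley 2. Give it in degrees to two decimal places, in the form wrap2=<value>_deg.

wrap2=184.52_deg

open belt: β = asin((r2−r1)/C) = asin(3/76) = 2.2623°
wrap1 = π − 2β = 175.4755°
wrap2 = π + 2β = 184.5245°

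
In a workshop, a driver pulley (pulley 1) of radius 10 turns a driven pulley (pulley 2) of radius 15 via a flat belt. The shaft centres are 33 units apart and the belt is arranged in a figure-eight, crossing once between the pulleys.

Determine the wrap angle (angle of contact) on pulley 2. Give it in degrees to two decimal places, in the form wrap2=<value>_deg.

wrap2=278.50_deg

crossed belt: β = asin((r1+r2)/C) = asin(25/33) = 49.2509°
wrap1 = wrap2 = π + 2β = 278.5019°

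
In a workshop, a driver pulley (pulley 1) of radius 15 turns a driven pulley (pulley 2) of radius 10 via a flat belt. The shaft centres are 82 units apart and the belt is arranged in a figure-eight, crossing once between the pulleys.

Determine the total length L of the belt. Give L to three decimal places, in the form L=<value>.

crossed belt: β = asin((r1+r2)/C) = asin(25/82) = 17.7508°
wrap1 = wrap2 = π + 2β = 215.5017°
tangent length = C·cosβ = 78.0961
L = (r1+r2)·wrap + 2·C·cosβ = 25·3.7612 + 2·78.0961 = 250.2225

L=250.223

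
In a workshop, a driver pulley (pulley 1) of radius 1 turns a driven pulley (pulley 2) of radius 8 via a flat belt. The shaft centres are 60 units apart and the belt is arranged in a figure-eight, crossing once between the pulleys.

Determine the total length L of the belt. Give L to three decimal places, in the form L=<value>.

L=149.627

crossed belt: β = asin((r1+r2)/C) = asin(9/60) = 8.6269°
wrap1 = wrap2 = π + 2β = 197.2539°
tangent length = C·cosβ = 59.3212
L = (r1+r2)·wrap + 2·C·cosβ = 9·3.4427 + 2·59.3212 = 149.6269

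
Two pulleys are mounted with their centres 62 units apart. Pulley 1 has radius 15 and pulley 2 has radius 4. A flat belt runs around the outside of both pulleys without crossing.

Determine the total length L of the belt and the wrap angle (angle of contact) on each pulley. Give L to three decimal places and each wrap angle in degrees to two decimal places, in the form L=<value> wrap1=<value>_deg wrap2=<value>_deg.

open belt: β = asin((r2−r1)/C) = asin(-11/62) = -10.2195°
wrap1 = π − 2β = 200.4390°
wrap2 = π + 2β = 159.5610°
tangent length = C·cosβ = 61.0164
L = r1·wrap1 + r2·wrap2 + 2·C·cosβ = 15·3.4983 + 4·2.7849 + 2·61.0164 = 185.6470

L=185.647 wrap1=200.44_deg wrap2=159.56_deg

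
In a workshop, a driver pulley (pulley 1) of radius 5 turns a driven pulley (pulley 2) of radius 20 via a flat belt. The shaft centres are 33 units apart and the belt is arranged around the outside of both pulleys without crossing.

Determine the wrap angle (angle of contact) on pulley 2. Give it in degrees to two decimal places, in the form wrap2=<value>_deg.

wrap2=234.07_deg

open belt: β = asin((r2−r1)/C) = asin(15/33) = 27.0357°
wrap1 = π − 2β = 125.9286°
wrap2 = π + 2β = 234.0714°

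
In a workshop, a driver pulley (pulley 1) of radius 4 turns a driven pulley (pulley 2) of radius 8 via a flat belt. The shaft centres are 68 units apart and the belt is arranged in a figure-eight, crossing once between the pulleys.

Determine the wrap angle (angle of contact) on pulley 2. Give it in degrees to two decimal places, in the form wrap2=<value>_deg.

crossed belt: β = asin((r1+r2)/C) = asin(12/68) = 10.1642°
wrap1 = wrap2 = π + 2β = 200.3285°

wrap2=200.33_deg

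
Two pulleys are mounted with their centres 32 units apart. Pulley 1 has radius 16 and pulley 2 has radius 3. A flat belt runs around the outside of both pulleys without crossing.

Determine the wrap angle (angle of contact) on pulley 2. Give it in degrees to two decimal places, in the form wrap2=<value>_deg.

open belt: β = asin((r2−r1)/C) = asin(-13/32) = -23.9695°
wrap1 = π − 2β = 227.9390°
wrap2 = π + 2β = 132.0610°

wrap2=132.06_deg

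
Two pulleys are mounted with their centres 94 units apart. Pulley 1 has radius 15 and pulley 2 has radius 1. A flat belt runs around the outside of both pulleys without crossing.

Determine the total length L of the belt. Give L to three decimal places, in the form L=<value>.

open belt: β = asin((r2−r1)/C) = asin(-14/94) = -8.5653°
wrap1 = π − 2β = 197.1306°
wrap2 = π + 2β = 162.8694°
tangent length = C·cosβ = 92.9516
L = r1·wrap1 + r2·wrap2 + 2·C·cosβ = 15·3.4406 + 1·2.8426 + 2·92.9516 = 240.3545

L=240.354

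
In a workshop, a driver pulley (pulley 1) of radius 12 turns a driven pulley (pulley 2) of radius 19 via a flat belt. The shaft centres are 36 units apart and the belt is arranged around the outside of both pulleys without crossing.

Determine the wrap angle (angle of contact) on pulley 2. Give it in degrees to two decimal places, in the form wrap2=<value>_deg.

wrap2=202.42_deg

open belt: β = asin((r2−r1)/C) = asin(7/36) = 11.2123°
wrap1 = π − 2β = 157.5755°
wrap2 = π + 2β = 202.4245°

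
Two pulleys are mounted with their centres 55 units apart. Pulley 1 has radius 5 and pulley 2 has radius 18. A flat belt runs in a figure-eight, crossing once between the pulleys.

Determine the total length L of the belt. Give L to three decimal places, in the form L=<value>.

crossed belt: β = asin((r1+r2)/C) = asin(23/55) = 24.7199°
wrap1 = wrap2 = π + 2β = 229.4397°
tangent length = C·cosβ = 49.9600
L = (r1+r2)·wrap + 2·C·cosβ = 23·4.0045 + 2·49.9600 = 192.0230

L=192.023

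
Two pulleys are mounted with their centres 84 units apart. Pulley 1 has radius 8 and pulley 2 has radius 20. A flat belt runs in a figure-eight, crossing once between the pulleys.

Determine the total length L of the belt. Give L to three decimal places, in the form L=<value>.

crossed belt: β = asin((r1+r2)/C) = asin(28/84) = 19.4712°
wrap1 = wrap2 = π + 2β = 218.9424°
tangent length = C·cosβ = 79.1960
L = (r1+r2)·wrap + 2·C·cosβ = 28·3.8213 + 2·79.1960 = 265.3874

L=265.387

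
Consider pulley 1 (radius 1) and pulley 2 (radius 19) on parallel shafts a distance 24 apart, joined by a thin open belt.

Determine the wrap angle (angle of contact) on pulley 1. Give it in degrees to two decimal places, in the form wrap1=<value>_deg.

wrap1=82.82_deg

open belt: β = asin((r2−r1)/C) = asin(18/24) = 48.5904°
wrap1 = π − 2β = 82.8192°
wrap2 = π + 2β = 277.1808°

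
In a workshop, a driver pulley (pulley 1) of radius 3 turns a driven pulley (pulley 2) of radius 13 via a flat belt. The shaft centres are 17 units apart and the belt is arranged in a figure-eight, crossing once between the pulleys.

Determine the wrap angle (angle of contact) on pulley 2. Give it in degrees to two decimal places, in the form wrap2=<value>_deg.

crossed belt: β = asin((r1+r2)/C) = asin(16/17) = 70.2501°
wrap1 = wrap2 = π + 2β = 320.5002°

wrap2=320.50_deg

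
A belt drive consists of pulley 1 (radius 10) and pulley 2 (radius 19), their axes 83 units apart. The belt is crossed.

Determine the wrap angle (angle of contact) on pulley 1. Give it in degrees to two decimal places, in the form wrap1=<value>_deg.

crossed belt: β = asin((r1+r2)/C) = asin(29/83) = 20.4505°
wrap1 = wrap2 = π + 2β = 220.9009°

wrap1=220.90_deg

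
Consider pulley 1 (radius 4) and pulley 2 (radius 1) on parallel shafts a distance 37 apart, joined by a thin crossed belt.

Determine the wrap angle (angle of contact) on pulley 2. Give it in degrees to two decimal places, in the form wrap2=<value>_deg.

crossed belt: β = asin((r1+r2)/C) = asin(5/37) = 7.7664°
wrap1 = wrap2 = π + 2β = 195.5329°

wrap2=195.53_deg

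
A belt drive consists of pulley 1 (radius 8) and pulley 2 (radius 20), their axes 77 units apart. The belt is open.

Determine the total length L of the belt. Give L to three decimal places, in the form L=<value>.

L=243.839

open belt: β = asin((r2−r1)/C) = asin(12/77) = 8.9658°
wrap1 = π − 2β = 162.0685°
wrap2 = π + 2β = 197.9315°
tangent length = C·cosβ = 76.0592
L = r1·wrap1 + r2·wrap2 + 2·C·cosβ = 8·2.8286 + 20·3.4546 + 2·76.0592 = 243.8385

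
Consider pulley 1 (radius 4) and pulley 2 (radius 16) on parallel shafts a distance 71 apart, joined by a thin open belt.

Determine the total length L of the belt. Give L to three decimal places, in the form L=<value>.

L=206.865

open belt: β = asin((r2−r1)/C) = asin(12/71) = 9.7305°
wrap1 = π − 2β = 160.5390°
wrap2 = π + 2β = 199.4610°
tangent length = C·cosβ = 69.9786
L = r1·wrap1 + r2·wrap2 + 2·C·cosβ = 4·2.8019 + 16·3.4813 + 2·69.9786 = 206.8649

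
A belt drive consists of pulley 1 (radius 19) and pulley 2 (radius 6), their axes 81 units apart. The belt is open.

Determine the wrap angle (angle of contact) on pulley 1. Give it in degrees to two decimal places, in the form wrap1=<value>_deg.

wrap1=198.47_deg

open belt: β = asin((r2−r1)/C) = asin(-13/81) = -9.2356°
wrap1 = π − 2β = 198.4711°
wrap2 = π + 2β = 161.5289°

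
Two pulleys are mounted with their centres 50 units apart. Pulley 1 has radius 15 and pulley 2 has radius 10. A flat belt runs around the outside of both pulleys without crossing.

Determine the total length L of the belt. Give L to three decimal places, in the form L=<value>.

L=179.040

open belt: β = asin((r2−r1)/C) = asin(-5/50) = -5.7392°
wrap1 = π − 2β = 191.4783°
wrap2 = π + 2β = 168.5217°
tangent length = C·cosβ = 49.7494
L = r1·wrap1 + r2·wrap2 + 2·C·cosβ = 15·3.3419 + 10·2.9413 + 2·49.7494 = 179.0402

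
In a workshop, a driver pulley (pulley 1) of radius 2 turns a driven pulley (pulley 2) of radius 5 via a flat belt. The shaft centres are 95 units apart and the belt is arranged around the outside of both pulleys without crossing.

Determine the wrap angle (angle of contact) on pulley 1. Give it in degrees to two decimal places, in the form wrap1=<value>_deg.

wrap1=176.38_deg

open belt: β = asin((r2−r1)/C) = asin(3/95) = 1.8096°
wrap1 = π − 2β = 176.3807°
wrap2 = π + 2β = 183.6193°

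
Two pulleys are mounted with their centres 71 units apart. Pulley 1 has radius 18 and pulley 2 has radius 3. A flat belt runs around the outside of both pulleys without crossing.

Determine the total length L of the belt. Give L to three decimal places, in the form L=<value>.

open belt: β = asin((r2−r1)/C) = asin(-15/71) = -12.1966°
wrap1 = π − 2β = 204.3933°
wrap2 = π + 2β = 155.6067°
tangent length = C·cosβ = 69.3974
L = r1·wrap1 + r2·wrap2 + 2·C·cosβ = 18·3.5673 + 3·2.7158 + 2·69.3974 = 211.1544

L=211.154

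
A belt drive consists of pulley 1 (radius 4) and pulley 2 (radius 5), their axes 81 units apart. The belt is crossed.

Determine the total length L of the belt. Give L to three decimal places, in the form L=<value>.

crossed belt: β = asin((r1+r2)/C) = asin(9/81) = 6.3794°
wrap1 = wrap2 = π + 2β = 192.7587°
tangent length = C·cosβ = 80.4984
L = (r1+r2)·wrap + 2·C·cosβ = 9·3.3643 + 2·80.4984 = 191.2754

L=191.275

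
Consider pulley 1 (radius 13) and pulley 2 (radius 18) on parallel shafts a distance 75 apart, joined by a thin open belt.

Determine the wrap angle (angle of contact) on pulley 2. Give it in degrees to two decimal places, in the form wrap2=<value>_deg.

open belt: β = asin((r2−r1)/C) = asin(5/75) = 3.8226°
wrap1 = π − 2β = 172.3549°
wrap2 = π + 2β = 187.6451°

wrap2=187.65_deg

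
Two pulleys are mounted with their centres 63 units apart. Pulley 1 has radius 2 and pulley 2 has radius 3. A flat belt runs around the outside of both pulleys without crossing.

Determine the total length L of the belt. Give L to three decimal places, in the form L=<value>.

open belt: β = asin((r2−r1)/C) = asin(1/63) = 0.9095°
wrap1 = π − 2β = 178.1810°
wrap2 = π + 2β = 181.8190°
tangent length = C·cosβ = 62.9921
L = r1·wrap1 + r2·wrap2 + 2·C·cosβ = 2·3.1098 + 3·3.1733 + 2·62.9921 = 141.7238

L=141.724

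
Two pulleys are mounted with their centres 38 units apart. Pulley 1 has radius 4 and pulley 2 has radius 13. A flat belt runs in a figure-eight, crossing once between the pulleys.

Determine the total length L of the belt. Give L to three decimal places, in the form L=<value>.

crossed belt: β = asin((r1+r2)/C) = asin(17/38) = 26.5750°
wrap1 = wrap2 = π + 2β = 233.1499°
tangent length = C·cosβ = 33.9853
L = (r1+r2)·wrap + 2·C·cosβ = 17·4.0692 + 2·33.9853 = 137.1476

L=137.148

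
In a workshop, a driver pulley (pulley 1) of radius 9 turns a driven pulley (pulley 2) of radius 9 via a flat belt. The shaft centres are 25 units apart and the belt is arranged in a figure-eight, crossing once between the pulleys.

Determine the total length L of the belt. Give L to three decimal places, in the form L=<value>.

crossed belt: β = asin((r1+r2)/C) = asin(18/25) = 46.0545°
wrap1 = wrap2 = π + 2β = 272.1090°
tangent length = C·cosβ = 17.3494
L = (r1+r2)·wrap + 2·C·cosβ = 18·4.7492 + 2·17.3494 = 120.1843

L=120.184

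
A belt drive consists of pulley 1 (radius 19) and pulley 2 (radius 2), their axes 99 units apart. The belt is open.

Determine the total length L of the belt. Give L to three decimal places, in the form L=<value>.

L=266.900

open belt: β = asin((r2−r1)/C) = asin(-17/99) = -9.8877°
wrap1 = π − 2β = 199.7753°
wrap2 = π + 2β = 160.2247°
tangent length = C·cosβ = 97.5295
L = r1·wrap1 + r2·wrap2 + 2·C·cosβ = 19·3.4867 + 2·2.7964 + 2·97.5295 = 266.8999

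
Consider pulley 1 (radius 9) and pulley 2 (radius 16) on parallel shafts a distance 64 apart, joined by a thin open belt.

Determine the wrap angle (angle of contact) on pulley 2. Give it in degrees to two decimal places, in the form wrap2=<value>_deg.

wrap2=192.56_deg

open belt: β = asin((r2−r1)/C) = asin(7/64) = 6.2793°
wrap1 = π − 2β = 167.4414°
wrap2 = π + 2β = 192.5586°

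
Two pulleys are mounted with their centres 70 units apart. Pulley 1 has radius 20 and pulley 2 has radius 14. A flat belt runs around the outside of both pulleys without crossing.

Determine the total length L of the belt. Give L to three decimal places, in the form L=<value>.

open belt: β = asin((r2−r1)/C) = asin(-6/70) = -4.9171°
wrap1 = π − 2β = 189.8342°
wrap2 = π + 2β = 170.1658°
tangent length = C·cosβ = 69.7424
L = r1·wrap1 + r2·wrap2 + 2·C·cosβ = 20·3.3132 + 14·2.9700 + 2·69.7424 = 247.3288

L=247.329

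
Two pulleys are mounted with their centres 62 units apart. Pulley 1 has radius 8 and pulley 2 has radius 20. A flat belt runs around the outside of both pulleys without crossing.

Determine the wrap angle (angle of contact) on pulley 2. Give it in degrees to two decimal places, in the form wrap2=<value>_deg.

open belt: β = asin((r2−r1)/C) = asin(12/62) = 11.1599°
wrap1 = π − 2β = 157.6801°
wrap2 = π + 2β = 202.3199°

wrap2=202.32_deg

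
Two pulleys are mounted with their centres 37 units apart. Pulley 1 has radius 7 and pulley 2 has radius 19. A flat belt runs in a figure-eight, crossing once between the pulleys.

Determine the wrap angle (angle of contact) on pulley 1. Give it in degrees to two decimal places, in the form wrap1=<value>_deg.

wrap1=269.29_deg

crossed belt: β = asin((r1+r2)/C) = asin(26/37) = 44.6442°
wrap1 = wrap2 = π + 2β = 269.2885°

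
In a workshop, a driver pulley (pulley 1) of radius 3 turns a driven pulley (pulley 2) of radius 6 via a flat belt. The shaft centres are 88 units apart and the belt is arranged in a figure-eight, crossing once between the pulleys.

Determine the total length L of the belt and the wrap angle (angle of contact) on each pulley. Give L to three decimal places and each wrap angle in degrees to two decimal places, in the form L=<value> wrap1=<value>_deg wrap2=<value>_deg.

crossed belt: β = asin((r1+r2)/C) = asin(9/88) = 5.8701°
wrap1 = wrap2 = π + 2β = 191.7401°
tangent length = C·cosβ = 87.5386
L = (r1+r2)·wrap + 2·C·cosβ = 9·3.3465 + 2·87.5386 = 205.1956

L=205.196 wrap1=191.74_deg wrap2=191.74_deg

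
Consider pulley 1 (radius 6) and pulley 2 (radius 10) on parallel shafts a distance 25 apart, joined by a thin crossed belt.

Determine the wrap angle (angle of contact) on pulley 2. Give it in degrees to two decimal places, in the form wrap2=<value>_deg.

crossed belt: β = asin((r1+r2)/C) = asin(16/25) = 39.7918°
wrap1 = wrap2 = π + 2β = 259.5836°

wrap2=259.58_deg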